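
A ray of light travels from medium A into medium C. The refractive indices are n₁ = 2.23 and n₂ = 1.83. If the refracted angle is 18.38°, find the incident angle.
sin θ₁ = (n₂/n₁)·sin θ₂ → θ₁ = 15°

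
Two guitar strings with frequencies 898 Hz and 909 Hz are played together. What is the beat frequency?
11 Hz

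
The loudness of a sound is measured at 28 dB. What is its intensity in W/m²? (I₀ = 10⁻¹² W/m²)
I = I₀·10^(β/10) = 6.31 × 10⁻¹⁰ W/m²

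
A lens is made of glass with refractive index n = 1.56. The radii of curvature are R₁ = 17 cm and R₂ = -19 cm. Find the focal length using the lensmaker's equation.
1/f = (n − 1)(1/R₁ − 1/R₂) → f = 16.02 cm (converging lens)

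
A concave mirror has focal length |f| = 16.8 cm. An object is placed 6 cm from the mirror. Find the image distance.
f = +16.8 cm (concave); 1/di = 1/f − 1/do → di = -9.333 cm (virtual image, behind mirror)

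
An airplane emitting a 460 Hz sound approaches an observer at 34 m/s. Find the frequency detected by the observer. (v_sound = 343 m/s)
f_obs = f·v/(v − v_s) = 510.6 Hz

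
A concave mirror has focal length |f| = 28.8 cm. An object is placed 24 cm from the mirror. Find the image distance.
f = +28.8 cm (concave); 1/di = 1/f − 1/do → di = -144 cm (virtual image, behind mirror)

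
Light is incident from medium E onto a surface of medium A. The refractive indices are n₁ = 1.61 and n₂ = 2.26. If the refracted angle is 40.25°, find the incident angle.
sin θ₁ = (n₂/n₁)·sin θ₂ → θ₁ = 65.09°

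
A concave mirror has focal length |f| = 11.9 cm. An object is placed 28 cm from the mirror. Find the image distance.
f = +11.9 cm (concave); 1/di = 1/f − 1/do → di = 20.7 cm (real image, in front of mirror)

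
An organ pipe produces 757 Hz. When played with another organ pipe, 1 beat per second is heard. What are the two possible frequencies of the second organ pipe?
f₂ = 757 ± 1 Hz → 758 Hz or 756 Hz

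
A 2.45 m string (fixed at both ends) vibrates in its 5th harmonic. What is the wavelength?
λₙ = 2L/n = 0.98 m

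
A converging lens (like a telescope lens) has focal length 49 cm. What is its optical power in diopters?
P = 1/f = 2.041 D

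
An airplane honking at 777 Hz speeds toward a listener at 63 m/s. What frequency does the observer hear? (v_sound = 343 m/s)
f_obs = f·v/(v − v_s) = 951.8 Hz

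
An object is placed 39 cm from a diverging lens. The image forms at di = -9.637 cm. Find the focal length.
1/f = 1/do + 1/di → f = -12.8 cm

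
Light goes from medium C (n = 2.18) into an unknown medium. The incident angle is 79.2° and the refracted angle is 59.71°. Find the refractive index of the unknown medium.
n₂ = n₁·sin θ₁ / sin θ₂ = 2.48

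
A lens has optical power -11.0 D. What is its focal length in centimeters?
f = 1/P = -9.091 cm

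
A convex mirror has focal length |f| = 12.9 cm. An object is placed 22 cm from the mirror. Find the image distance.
f = −12.9 cm (convex); 1/di = 1/f − 1/do → di = -8.132 cm (virtual image, behind mirror)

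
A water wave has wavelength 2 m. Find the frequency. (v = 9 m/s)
f = v/λ = 4.5 Hz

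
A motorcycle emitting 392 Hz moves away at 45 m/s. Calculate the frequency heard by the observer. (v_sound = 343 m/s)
f_obs = f·v/(v + v_s) = 346.5 Hz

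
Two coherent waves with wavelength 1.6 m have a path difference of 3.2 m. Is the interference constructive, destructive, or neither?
constructive — path difference = 2λ, a whole number of wavelengths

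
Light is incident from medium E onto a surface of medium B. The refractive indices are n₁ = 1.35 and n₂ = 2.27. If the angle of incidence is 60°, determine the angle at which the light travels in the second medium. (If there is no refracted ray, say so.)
sin θ₂ = (n₁/n₂)·sin θ₁ = 0.515 → θ₂ = 31°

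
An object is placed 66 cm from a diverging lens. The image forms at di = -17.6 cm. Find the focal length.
1/f = 1/do + 1/di → f = -24 cm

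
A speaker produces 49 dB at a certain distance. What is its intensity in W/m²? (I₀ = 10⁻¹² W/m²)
I = I₀·10^(β/10) = 7.94 × 10⁻⁸ W/m²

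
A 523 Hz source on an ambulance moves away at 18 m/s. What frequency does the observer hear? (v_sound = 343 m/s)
f_obs = f·v/(v + v_s) = 496.9 Hz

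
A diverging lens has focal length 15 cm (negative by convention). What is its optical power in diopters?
P = 1/f = -6.667 D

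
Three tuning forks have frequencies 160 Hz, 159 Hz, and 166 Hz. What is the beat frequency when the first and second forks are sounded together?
1 Hz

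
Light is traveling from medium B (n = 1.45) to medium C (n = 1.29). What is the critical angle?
θc = arcsin(n₂/n₁) = 62.83°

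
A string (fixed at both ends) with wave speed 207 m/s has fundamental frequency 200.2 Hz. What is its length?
L = v/(2f₁) = 0.517 m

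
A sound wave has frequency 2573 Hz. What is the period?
T = 1/f = 3.887 × 10⁻⁴ s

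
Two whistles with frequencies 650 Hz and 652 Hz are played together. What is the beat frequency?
2 Hz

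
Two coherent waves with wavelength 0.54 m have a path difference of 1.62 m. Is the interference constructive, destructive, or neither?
constructive — path difference = 3λ, a whole number of wavelengths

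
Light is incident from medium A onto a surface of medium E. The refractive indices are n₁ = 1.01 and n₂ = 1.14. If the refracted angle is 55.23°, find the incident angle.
sin θ₁ = (n₂/n₁)·sin θ₂ → θ₁ = 68°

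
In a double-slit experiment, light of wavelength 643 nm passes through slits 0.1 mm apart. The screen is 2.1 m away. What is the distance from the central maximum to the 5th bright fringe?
y = mλL/d = 67.52 mm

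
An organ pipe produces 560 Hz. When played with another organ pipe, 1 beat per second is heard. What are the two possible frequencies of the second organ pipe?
f₂ = 560 ± 1 Hz → 561 Hz or 559 Hz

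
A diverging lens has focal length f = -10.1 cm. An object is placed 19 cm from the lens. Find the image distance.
1/di = 1/f − 1/do → di = -6.595 cm (virtual image)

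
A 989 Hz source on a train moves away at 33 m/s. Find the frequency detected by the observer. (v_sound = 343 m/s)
f_obs = f·v/(v + v_s) = 902.2 Hz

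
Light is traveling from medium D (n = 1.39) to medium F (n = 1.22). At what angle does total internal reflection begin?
θc = arcsin(n₂/n₁) = 61.37°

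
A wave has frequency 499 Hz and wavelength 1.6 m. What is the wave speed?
v = fλ = 798.4 m/s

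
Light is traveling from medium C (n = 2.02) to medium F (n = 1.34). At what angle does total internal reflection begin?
θc = arcsin(n₂/n₁) = 41.56°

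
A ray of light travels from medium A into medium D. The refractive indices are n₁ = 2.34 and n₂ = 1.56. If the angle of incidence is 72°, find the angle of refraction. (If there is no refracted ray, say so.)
sin θ₂ = (n₁/n₂)·sin θ₁ = 1.427 > 1, so there is no refracted ray — the light undergoes total internal reflection.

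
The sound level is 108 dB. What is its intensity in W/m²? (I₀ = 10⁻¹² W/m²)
I = I₀·10^(β/10) = 6.31 × 10⁻² W/m²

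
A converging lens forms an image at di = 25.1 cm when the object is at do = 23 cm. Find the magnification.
M = −di/do = -1.091 (inverted image)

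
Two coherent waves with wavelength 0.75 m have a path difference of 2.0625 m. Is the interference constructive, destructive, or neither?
neither (partial) — path difference = 2.75λ, neither a whole number of wavelengths nor an odd multiple of λ/2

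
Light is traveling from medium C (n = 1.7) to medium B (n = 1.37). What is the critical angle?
θc = arcsin(n₂/n₁) = 53.7°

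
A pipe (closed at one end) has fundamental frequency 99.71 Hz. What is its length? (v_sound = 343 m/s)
L = v/(4f₁) = 0.86 m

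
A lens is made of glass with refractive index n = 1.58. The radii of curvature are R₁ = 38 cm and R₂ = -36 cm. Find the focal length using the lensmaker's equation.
1/f = (n − 1)(1/R₁ − 1/R₂) → f = 31.87 cm (converging lens)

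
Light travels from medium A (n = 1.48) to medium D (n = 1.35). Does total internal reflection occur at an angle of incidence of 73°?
θc = arcsin(n₂/n₁) = 65.81°; 73° > θc, so yes — total internal reflection.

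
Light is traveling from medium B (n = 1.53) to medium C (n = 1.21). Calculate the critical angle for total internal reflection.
θc = arcsin(n₂/n₁) = 52.26°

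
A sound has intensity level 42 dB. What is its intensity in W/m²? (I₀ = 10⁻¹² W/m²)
I = I₀·10^(β/10) = 1.58 × 10⁻⁸ W/m²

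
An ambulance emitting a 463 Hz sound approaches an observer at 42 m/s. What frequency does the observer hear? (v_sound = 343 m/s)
f_obs = f·v/(v − v_s) = 527.6 Hz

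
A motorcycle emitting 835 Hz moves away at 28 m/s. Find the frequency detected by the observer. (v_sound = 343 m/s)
f_obs = f·v/(v + v_s) = 772 Hz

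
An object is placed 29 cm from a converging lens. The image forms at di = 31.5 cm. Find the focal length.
1/f = 1/do + 1/di → f = 15.1 cm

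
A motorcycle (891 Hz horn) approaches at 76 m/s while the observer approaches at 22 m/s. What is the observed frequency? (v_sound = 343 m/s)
f_obs = f·(v + v_o)/(v − v_s) = 1218 Hz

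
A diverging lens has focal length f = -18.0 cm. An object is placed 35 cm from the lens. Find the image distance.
1/di = 1/f − 1/do → di = -11.89 cm (virtual image)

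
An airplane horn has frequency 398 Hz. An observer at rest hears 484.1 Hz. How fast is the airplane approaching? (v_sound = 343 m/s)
v_s = v·(1 − f/f_obs) = 61 m/s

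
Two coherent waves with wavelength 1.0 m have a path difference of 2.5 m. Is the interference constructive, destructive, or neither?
destructive — path difference = 2.5λ, an odd multiple of λ/2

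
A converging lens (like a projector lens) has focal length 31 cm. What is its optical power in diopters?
P = 1/f = 3.226 D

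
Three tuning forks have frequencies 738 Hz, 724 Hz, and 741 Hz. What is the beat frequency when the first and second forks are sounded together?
14 Hz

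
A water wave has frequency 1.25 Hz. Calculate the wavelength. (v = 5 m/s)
λ = v/f = 4 m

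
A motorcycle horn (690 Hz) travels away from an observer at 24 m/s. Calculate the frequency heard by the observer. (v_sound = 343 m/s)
f_obs = f·v/(v + v_s) = 644.9 Hz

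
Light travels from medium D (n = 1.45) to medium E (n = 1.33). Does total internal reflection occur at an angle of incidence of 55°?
θc = arcsin(n₂/n₁) = 66.53°; 55° < θc, so no — the ray refracts.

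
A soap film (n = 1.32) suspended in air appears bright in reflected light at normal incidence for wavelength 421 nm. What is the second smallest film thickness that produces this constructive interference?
2nt = (m − ½)λ with m = 2 → t = (m − ½)λ/(2n) = 239.2 nm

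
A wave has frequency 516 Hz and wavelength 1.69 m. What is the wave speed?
v = fλ = 872 m/s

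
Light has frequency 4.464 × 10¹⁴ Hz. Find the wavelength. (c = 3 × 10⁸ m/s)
λ = c/f = 672 nm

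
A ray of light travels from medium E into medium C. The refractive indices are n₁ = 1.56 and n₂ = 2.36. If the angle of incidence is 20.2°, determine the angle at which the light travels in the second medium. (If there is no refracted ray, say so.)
sin θ₂ = (n₁/n₂)·sin θ₁ = 0.2282 → θ₂ = 13.19°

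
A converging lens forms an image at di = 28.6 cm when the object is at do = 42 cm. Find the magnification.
M = −di/do = -0.681 (inverted image)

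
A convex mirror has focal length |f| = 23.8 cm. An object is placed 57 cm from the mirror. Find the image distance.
f = −23.8 cm (convex); 1/di = 1/f − 1/do → di = -16.79 cm (virtual image, behind mirror)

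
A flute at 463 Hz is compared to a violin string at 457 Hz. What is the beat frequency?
6 Hz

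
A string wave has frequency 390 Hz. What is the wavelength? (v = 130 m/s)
λ = v/f = 0.3333 m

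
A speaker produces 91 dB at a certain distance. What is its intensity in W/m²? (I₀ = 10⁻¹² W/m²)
I = I₀·10^(β/10) = 1.26 × 10⁻³ W/m²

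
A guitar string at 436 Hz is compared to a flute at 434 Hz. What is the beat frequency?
2 Hz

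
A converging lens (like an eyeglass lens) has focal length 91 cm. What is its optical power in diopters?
P = 1/f = 1.099 D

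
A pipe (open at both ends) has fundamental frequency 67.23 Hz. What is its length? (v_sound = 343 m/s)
L = v/(2f₁) = 2.551 m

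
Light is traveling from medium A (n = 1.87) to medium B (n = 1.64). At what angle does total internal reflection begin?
θc = arcsin(n₂/n₁) = 61.28°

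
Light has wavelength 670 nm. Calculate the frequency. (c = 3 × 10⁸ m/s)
f = c/λ = 4.478 × 10¹⁴ Hz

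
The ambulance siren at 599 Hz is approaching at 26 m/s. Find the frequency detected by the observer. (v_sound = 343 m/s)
f_obs = f·v/(v − v_s) = 648.1 Hz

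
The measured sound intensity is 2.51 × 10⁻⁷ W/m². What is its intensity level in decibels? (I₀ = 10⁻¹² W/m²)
β = 10·log₁₀(I/I₀) = 54 dB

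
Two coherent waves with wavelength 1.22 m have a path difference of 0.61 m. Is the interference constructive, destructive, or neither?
destructive — path difference = 0.5λ, an odd multiple of λ/2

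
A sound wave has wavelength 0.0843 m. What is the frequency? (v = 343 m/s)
f = v/λ = 4069 Hz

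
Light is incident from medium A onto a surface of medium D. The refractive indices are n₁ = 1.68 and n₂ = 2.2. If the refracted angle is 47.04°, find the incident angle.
sin θ₁ = (n₂/n₁)·sin θ₂ → θ₁ = 73.41°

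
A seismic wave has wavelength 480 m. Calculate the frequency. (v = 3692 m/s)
f = v/λ = 7.692 Hz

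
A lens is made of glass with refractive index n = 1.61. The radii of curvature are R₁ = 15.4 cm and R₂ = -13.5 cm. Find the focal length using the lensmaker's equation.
1/f = (n − 1)(1/R₁ − 1/R₂) → f = 11.79 cm (converging lens)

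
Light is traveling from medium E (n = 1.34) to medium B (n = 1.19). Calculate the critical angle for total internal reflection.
θc = arcsin(n₂/n₁) = 62.63°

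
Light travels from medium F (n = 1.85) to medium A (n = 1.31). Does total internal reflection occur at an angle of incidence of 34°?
θc = arcsin(n₂/n₁) = 45.08°; 34° < θc, so no — the ray refracts.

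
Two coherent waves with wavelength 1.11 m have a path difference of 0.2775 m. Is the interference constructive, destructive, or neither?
neither (partial) — path difference = 0.25λ, neither a whole number of wavelengths nor an odd multiple of λ/2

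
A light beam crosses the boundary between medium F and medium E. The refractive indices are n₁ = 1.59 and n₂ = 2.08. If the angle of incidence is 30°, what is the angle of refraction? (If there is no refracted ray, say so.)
sin θ₂ = (n₁/n₂)·sin θ₁ = 0.3822 → θ₂ = 22.47°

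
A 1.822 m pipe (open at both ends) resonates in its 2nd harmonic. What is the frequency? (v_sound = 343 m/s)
fₙ = nv/(2L) = 188.3 Hz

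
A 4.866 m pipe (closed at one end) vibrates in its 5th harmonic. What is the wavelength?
λₙ = 4L/n = 3.893 m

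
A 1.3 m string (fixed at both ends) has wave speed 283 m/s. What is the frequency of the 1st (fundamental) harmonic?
fₙ = nv/(2L) = 108.8 Hz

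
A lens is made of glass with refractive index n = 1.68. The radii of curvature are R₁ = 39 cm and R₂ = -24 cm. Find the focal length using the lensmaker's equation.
1/f = (n − 1)(1/R₁ − 1/R₂) → f = 21.85 cm (converging lens)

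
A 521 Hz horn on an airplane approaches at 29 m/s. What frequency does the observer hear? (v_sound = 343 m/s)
f_obs = f·v/(v − v_s) = 569.1 Hz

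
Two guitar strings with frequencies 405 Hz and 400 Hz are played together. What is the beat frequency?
5 Hz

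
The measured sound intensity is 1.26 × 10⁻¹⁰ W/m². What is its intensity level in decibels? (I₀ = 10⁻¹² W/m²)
β = 10·log₁₀(I/I₀) = 21 dB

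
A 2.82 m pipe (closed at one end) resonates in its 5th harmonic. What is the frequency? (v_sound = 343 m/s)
fₙ = nv/(4L) = 152 Hz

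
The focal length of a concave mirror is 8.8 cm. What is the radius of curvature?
R = 2|f| = 17.6 cm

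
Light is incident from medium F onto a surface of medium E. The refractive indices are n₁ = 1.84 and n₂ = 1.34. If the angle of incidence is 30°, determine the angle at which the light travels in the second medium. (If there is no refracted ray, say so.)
sin θ₂ = (n₁/n₂)·sin θ₁ = 0.6866 → θ₂ = 43.36°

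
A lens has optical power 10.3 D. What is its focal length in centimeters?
f = 1/P = 9.709 cm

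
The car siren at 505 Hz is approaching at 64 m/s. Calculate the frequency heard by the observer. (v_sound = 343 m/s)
f_obs = f·v/(v − v_s) = 620.8 Hz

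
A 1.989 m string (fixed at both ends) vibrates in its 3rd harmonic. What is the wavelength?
λₙ = 2L/n = 1.326 m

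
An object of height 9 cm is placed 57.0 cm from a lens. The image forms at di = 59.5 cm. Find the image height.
hi = (-di/do) × ho = -9.395 cm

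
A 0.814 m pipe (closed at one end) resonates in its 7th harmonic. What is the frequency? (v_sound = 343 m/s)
fₙ = nv/(4L) = 737.4 Hz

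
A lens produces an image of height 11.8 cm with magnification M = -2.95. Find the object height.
ho = |hi|/|M| = 4 cm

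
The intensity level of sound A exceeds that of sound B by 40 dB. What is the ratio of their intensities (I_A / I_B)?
I_A/I_B = 10^(Δβ/10) = 10000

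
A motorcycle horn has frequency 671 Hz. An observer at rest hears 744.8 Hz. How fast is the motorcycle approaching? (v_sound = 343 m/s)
v_s = v·(1 − f/f_obs) = 33.99 m/s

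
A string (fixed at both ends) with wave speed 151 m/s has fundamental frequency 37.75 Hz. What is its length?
L = v/(2f₁) = 2 m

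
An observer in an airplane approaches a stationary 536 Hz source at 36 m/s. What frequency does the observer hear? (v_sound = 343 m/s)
f_obs = f·(v + v_o)/v = 592.3 Hz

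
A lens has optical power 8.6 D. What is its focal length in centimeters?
f = 1/P = 11.63 cm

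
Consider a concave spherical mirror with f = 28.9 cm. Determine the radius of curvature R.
R = 2|f| = 57.8 cm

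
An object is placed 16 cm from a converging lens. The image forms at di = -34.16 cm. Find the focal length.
1/f = 1/do + 1/di → f = 30.1 cm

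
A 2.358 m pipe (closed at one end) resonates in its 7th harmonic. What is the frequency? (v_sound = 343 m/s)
fₙ = nv/(4L) = 254.6 Hz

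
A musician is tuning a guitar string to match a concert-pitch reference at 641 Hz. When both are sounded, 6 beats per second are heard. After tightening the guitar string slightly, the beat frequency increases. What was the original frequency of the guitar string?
647 Hz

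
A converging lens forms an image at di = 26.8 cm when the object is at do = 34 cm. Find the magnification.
M = −di/do = -0.7882 (inverted image)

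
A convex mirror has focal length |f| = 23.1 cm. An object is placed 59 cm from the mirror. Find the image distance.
f = −23.1 cm (convex); 1/di = 1/f − 1/do → di = -16.6 cm (virtual image, behind mirror)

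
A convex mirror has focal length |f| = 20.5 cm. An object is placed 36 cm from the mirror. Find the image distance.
f = −20.5 cm (convex); 1/di = 1/f − 1/do → di = -13.06 cm (virtual image, behind mirror)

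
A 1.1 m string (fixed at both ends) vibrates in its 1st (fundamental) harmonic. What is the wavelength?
λₙ = 2L/n = 2.2 m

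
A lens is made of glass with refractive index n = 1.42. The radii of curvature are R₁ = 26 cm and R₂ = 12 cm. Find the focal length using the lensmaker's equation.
1/f = (n − 1)(1/R₁ − 1/R₂) → f = -53.06 cm (diverging lens)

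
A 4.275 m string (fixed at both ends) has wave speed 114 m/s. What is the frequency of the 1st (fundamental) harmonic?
fₙ = nv/(2L) = 13.33 Hz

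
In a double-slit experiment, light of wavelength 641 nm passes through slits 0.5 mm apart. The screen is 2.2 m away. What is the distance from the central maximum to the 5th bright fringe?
y = mλL/d = 14.1 mm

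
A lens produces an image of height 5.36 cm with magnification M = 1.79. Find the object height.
ho = |hi|/|M| = 2.994 cm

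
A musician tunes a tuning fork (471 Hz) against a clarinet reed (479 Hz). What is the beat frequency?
8 Hz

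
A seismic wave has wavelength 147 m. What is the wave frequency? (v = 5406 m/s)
f = v/λ = 36.78 Hz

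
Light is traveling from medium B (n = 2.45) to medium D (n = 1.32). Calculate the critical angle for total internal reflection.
θc = arcsin(n₂/n₁) = 32.6°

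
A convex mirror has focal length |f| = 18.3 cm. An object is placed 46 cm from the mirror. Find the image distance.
f = −18.3 cm (convex); 1/di = 1/f − 1/do → di = -13.09 cm (virtual image, behind mirror)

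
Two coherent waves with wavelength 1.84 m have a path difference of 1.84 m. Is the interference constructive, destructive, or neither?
constructive — path difference = 1λ, a whole number of wavelengths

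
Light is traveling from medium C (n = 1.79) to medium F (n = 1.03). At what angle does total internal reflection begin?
θc = arcsin(n₂/n₁) = 35.13°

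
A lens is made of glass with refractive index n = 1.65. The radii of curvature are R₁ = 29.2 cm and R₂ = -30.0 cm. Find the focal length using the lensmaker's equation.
1/f = (n − 1)(1/R₁ − 1/R₂) → f = 22.77 cm (converging lens)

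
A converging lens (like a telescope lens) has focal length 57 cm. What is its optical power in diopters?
P = 1/f = 1.754 D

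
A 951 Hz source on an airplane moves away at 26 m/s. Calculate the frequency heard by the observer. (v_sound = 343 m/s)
f_obs = f·v/(v + v_s) = 884 Hz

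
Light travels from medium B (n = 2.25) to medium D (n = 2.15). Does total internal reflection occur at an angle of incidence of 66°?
θc = arcsin(n₂/n₁) = 72.85°; 66° < θc, so no — the ray refracts.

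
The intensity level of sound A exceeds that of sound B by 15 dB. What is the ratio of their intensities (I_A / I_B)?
I_A/I_B = 10^(Δβ/10) = 31.62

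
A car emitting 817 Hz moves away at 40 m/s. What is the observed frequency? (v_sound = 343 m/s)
f_obs = f·v/(v + v_s) = 731.7 Hz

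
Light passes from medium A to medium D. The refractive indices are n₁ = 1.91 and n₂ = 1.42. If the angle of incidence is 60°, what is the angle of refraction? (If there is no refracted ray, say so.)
sin θ₂ = (n₁/n₂)·sin θ₁ = 1.165 > 1, so there is no refracted ray — the light undergoes total internal reflection.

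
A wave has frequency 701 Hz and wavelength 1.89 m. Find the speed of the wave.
v = fλ = 1325 m/s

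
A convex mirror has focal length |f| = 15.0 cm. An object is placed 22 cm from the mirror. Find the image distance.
f = −15.0 cm (convex); 1/di = 1/f − 1/do → di = -8.919 cm (virtual image, behind mirror)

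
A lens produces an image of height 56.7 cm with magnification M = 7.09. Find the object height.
ho = |hi|/|M| = 7.997 cm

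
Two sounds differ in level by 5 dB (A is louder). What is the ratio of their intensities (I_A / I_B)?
I_A/I_B = 10^(Δβ/10) = 3.162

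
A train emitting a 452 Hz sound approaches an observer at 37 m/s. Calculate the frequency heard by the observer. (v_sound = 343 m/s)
f_obs = f·v/(v − v_s) = 506.7 Hz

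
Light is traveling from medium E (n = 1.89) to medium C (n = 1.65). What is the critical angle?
θc = arcsin(n₂/n₁) = 60.81°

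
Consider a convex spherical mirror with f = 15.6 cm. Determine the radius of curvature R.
R = 2|f| = 31.2 cm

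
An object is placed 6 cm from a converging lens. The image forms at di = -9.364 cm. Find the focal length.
1/f = 1/do + 1/di → f = 16.7 cm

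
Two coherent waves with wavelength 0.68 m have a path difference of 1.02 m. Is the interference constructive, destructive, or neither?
destructive — path difference = 1.5λ, an odd multiple of λ/2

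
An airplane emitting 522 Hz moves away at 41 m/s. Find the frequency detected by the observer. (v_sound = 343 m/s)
f_obs = f·v/(v + v_s) = 466.3 Hz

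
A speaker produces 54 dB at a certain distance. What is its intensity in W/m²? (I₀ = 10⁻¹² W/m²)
I = I₀·10^(β/10) = 2.51 × 10⁻⁷ W/m²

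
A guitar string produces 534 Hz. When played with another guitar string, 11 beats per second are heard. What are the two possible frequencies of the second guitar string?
f₂ = 534 ± 11 Hz → 545 Hz or 523 Hz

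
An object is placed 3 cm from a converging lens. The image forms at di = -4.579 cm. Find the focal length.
1/f = 1/do + 1/di → f = 8.7 cm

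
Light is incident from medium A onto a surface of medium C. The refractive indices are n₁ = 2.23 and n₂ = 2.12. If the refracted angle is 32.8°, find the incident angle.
sin θ₁ = (n₂/n₁)·sin θ₂ → θ₁ = 31°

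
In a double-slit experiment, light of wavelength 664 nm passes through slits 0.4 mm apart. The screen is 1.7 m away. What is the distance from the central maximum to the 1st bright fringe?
y = mλL/d = 2.822 mm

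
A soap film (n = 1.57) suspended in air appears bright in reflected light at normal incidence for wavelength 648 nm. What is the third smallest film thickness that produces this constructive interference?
2nt = (m − ½)λ with m = 3 → t = (m − ½)λ/(2n) = 515.9 nm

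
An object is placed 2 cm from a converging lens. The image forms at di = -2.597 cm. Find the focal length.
1/f = 1/do + 1/di → f = 8.7 cm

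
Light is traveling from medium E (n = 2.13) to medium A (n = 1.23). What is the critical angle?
θc = arcsin(n₂/n₁) = 35.27°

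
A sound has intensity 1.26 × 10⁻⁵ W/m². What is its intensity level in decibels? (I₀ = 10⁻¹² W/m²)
β = 10·log₁₀(I/I₀) = 71 dB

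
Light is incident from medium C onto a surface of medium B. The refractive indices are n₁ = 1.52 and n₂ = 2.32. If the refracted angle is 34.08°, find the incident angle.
sin θ₁ = (n₂/n₁)·sin θ₂ → θ₁ = 58.79°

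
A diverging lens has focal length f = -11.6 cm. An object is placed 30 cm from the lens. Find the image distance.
1/di = 1/f − 1/do → di = -8.365 cm (virtual image)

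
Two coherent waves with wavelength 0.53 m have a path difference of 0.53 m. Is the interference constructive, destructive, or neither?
constructive — path difference = 1λ, a whole number of wavelengths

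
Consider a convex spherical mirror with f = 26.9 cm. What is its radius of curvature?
R = 2|f| = 53.8 cm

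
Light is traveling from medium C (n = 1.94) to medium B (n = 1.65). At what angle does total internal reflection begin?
θc = arcsin(n₂/n₁) = 58.27°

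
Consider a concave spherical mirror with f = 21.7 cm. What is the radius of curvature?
R = 2|f| = 43.4 cm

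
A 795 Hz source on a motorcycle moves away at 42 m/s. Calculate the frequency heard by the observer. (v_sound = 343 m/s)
f_obs = f·v/(v + v_s) = 708.3 Hz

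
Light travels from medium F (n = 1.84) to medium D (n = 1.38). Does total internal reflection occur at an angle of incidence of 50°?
θc = arcsin(n₂/n₁) = 48.59°; 50° > θc, so yes — total internal reflection.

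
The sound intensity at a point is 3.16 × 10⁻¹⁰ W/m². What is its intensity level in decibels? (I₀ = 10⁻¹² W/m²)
β = 10·log₁₀(I/I₀) = 25 dB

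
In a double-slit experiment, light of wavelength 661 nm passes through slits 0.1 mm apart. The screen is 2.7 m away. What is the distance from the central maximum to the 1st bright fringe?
y = mλL/d = 17.85 mm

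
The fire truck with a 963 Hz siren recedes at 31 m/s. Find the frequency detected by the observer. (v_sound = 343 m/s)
f_obs = f·v/(v + v_s) = 883.2 Hz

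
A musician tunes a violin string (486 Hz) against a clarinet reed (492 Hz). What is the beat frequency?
6 Hz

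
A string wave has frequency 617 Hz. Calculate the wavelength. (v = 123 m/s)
λ = v/f = 0.1994 m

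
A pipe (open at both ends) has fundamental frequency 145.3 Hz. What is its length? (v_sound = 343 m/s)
L = v/(2f₁) = 1.18 m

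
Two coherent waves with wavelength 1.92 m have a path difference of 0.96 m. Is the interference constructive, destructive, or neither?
destructive — path difference = 0.5λ, an odd multiple of λ/2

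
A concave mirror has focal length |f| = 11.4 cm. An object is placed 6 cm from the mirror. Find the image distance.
f = +11.4 cm (concave); 1/di = 1/f − 1/do → di = -12.67 cm (virtual image, behind mirror)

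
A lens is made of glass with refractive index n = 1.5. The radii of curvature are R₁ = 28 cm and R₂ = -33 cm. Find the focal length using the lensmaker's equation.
1/f = (n − 1)(1/R₁ − 1/R₂) → f = 30.3 cm (converging lens)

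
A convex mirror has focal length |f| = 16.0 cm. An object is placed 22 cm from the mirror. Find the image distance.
f = −16.0 cm (convex); 1/di = 1/f − 1/do → di = -9.263 cm (virtual image, behind mirror)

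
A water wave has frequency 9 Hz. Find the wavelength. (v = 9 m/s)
λ = v/f = 1 m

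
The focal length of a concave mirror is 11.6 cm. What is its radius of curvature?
R = 2|f| = 23.2 cm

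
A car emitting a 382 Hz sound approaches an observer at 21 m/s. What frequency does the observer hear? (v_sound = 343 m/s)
f_obs = f·v/(v − v_s) = 406.9 Hz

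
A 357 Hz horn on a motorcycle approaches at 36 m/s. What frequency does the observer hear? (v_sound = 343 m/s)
f_obs = f·v/(v − v_s) = 398.9 Hz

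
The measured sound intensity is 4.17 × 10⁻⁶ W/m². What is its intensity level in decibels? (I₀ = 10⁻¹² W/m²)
β = 10·log₁₀(I/I₀) = 66.2 dB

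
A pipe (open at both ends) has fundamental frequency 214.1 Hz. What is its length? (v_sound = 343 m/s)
L = v/(2f₁) = 0.801 m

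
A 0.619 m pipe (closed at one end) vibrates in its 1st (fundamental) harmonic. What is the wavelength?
λₙ = 4L/n = 2.476 m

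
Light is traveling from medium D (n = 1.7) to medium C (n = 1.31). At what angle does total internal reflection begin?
θc = arcsin(n₂/n₁) = 50.41°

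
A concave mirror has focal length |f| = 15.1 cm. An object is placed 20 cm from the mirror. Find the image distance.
f = +15.1 cm (concave); 1/di = 1/f − 1/do → di = 61.63 cm (real image, in front of mirror)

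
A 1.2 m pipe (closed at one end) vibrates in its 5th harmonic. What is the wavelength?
λₙ = 4L/n = 0.96 m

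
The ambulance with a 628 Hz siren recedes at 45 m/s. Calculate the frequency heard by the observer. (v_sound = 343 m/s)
f_obs = f·v/(v + v_s) = 555.2 Hz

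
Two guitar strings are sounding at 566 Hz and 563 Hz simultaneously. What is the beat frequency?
3 Hz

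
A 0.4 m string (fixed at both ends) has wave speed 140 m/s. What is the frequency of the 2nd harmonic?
fₙ = nv/(2L) = 350 Hz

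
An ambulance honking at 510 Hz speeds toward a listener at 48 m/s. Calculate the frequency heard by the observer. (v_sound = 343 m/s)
f_obs = f·v/(v − v_s) = 593 Hz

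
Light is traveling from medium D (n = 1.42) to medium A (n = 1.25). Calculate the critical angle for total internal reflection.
θc = arcsin(n₂/n₁) = 61.68°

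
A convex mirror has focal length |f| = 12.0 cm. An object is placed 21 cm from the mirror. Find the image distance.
f = −12.0 cm (convex); 1/di = 1/f − 1/do → di = -7.636 cm (virtual image, behind mirror)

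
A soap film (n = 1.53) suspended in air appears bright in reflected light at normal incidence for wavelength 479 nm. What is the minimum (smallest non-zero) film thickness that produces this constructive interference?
2nt = (m − ½)λ with m = 1 → t = (m − ½)λ/(2n) = 78.27 nm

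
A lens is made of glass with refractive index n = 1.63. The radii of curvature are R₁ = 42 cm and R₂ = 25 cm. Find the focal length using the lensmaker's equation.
1/f = (n − 1)(1/R₁ − 1/R₂) → f = -98.04 cm (diverging lens)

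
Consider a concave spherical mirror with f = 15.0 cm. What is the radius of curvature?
R = 2|f| = 30 cm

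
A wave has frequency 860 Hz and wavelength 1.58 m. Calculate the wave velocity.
v = fλ = 1359 m/s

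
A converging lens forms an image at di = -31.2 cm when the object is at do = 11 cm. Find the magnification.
M = −di/do = 2.836 (upright image)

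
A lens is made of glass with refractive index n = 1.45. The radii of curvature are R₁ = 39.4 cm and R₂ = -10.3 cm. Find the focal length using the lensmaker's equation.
1/f = (n − 1)(1/R₁ − 1/R₂) → f = 18.15 cm (converging lens)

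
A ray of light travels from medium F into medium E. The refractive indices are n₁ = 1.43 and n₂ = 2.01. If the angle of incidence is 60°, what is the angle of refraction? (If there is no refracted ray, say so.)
sin θ₂ = (n₁/n₂)·sin θ₁ = 0.6161 → θ₂ = 38.03°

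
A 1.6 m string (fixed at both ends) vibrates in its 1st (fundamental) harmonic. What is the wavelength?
λₙ = 2L/n = 3.2 m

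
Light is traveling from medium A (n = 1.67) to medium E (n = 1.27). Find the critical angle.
θc = arcsin(n₂/n₁) = 49.51°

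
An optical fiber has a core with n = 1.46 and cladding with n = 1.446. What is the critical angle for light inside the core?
θc = arcsin(n_cladding/n_core) = 82.06°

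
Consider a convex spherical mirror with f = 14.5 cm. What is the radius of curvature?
R = 2|f| = 29 cm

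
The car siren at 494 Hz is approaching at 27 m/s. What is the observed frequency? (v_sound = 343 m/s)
f_obs = f·v/(v − v_s) = 536.2 Hz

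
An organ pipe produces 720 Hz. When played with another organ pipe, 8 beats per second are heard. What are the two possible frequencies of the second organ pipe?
f₂ = 720 ± 8 Hz → 728 Hz or 712 Hz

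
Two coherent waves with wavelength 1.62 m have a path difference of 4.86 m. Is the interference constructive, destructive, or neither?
constructive — path difference = 3λ, a whole number of wavelengths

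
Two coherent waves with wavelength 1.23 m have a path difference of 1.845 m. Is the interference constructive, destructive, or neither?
destructive — path difference = 1.5λ, an odd multiple of λ/2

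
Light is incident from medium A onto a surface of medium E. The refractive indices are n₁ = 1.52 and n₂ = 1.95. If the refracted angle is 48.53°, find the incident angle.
sin θ₁ = (n₂/n₁)·sin θ₂ → θ₁ = 74°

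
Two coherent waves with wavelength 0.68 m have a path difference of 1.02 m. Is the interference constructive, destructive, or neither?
destructive — path difference = 1.5λ, an odd multiple of λ/2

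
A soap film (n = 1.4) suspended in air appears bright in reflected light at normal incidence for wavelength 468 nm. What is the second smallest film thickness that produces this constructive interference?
2nt = (m − ½)λ with m = 2 → t = (m − ½)λ/(2n) = 250.7 nm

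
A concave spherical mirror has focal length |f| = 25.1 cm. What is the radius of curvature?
R = 2|f| = 50.2 cm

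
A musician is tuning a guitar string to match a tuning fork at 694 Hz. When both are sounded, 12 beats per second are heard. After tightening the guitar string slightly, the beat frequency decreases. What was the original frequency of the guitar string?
682 Hz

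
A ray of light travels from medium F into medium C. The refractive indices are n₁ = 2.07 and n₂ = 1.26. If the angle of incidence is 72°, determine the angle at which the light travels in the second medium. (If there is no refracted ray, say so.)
sin θ₂ = (n₁/n₂)·sin θ₁ = 1.562 > 1, so there is no refracted ray — the light undergoes total internal reflection.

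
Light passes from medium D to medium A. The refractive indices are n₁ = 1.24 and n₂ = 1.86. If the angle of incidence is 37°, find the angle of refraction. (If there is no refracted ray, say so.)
sin θ₂ = (n₁/n₂)·sin θ₁ = 0.4012 → θ₂ = 23.65°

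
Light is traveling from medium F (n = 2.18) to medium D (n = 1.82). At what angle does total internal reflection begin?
θc = arcsin(n₂/n₁) = 56.6°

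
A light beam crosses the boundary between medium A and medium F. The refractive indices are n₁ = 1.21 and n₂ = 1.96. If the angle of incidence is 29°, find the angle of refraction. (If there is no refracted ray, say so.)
sin θ₂ = (n₁/n₂)·sin θ₁ = 0.2993 → θ₂ = 17.42°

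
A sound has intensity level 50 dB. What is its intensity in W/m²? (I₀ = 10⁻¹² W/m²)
I = I₀·10^(β/10) = 1.00 × 10⁻⁷ W/m²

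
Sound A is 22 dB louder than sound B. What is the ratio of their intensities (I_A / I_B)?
I_A/I_B = 10^(Δβ/10) = 158.5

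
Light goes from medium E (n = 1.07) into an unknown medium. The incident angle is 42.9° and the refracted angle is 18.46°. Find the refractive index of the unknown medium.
n₂ = n₁·sin θ₁ / sin θ₂ = 2.3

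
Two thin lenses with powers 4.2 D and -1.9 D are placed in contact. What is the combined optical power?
P_total = P₁ + P₂ = 2.3 D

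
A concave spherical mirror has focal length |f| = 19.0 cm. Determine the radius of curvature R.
R = 2|f| = 38 cm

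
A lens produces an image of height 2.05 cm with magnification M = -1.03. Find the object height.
ho = |hi|/|M| = 1.99 cm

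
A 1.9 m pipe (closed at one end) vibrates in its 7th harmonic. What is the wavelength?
λₙ = 4L/n = 1.086 m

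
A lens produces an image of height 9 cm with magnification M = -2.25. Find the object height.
ho = |hi|/|M| = 4 cm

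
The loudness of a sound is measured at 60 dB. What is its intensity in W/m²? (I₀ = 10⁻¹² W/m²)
I = I₀·10^(β/10) = 1.00 × 10⁻⁶ W/m²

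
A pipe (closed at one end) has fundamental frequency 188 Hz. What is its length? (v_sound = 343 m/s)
L = v/(4f₁) = 0.4561 m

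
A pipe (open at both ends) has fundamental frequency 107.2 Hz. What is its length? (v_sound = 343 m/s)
L = v/(2f₁) = 1.6 m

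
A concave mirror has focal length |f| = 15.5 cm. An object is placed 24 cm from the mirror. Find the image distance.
f = +15.5 cm (concave); 1/di = 1/f − 1/do → di = 43.76 cm (real image, in front of mirror)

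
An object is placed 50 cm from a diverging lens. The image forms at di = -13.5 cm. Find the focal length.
1/f = 1/do + 1/di → f = -18.49 cm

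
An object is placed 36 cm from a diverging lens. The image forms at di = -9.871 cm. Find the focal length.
1/f = 1/do + 1/di → f = -13.6 cm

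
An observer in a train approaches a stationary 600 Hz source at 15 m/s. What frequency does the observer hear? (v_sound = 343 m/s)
f_obs = f·(v + v_o)/v = 626.2 Hz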